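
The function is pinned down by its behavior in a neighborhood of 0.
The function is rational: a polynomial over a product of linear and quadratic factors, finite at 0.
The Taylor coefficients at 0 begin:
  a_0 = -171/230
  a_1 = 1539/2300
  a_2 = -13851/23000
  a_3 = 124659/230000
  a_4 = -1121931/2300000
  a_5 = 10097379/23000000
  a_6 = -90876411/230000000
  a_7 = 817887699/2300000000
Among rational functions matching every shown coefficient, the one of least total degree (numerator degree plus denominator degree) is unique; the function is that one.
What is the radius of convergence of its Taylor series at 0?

No rational of total degree below 1 reproduces all 8 coefficients; solving the [0/1] Pade equations on them gives f(β) = -19/(23*(β + 10/9)), whose expansion matches every shown term.
Denominator factor (β + 10/9): pole of order 1 at -10/9, modulus 10/9.
The radius of convergence is the smallest modulus among the singular points: 10/9.

The radius of convergence is 10/9.


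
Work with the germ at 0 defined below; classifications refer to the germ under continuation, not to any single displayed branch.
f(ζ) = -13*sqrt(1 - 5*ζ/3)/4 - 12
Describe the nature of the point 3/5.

The point is an algebraic (square-root) branch point.

The term (-13/4)*sqrt(1 - ζ/(3/5)) has argument 1 - 3/5/(3/5) = 0 at 3/5: a square-root (algebraic, two-sheeted) branch point; the remaining terms are analytic or single-valued there.


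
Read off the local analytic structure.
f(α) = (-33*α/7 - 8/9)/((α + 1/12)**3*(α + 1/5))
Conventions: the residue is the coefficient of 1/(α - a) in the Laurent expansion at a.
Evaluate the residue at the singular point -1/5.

The residue is -81600/2401.

At the order-1 pole -1/5 set g(α) = (α - (-1/5))*f(α) = (-33*α/7 - 8/9)/(α + 1/12)**3.
Simple pole: residue = g(a) at a = -1/5, which is -81600/2401.


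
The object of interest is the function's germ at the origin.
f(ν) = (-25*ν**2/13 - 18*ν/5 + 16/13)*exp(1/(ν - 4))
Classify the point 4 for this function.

The point is an essential singularity.

The exponent 1/(ν - (4)) has a pole at 4, so exp(1/(ν - (4))) takes every nonzero value near it: an essential singularity (not a pole of any order).


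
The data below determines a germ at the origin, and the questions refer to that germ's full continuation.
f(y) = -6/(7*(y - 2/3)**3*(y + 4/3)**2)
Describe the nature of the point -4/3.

The point is a pole of order 2.

The denominator factor y + 4/3 vanishes at -4/3 and appears to the power 2; the numerator there equals -6/7, nonzero, and no other factor vanishes.
Hence a pole whose order is the multiplicity, 2.


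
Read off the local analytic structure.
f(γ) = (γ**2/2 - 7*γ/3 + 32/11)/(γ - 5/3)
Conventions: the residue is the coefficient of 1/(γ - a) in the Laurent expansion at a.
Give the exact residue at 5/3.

The residue is 9/22.

At the order-1 pole 5/3 set g(γ) = (γ - (5/3))*f(γ) = γ**2/2 - 7*γ/3 + 32/11.
Simple pole: residue = g(a) at a = 5/3, which is 9/22.


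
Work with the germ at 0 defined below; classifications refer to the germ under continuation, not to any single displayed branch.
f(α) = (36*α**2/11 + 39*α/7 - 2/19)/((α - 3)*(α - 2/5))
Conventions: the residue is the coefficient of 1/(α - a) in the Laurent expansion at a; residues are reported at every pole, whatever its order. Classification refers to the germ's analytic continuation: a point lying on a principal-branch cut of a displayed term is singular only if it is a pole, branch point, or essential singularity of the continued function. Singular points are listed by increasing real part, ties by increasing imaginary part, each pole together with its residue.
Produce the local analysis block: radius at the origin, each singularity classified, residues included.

Radius of convergence at 0: 2/5.
At 2/5: a pole of order 1; residue -96812/95095.
At 3: a pole of order 1; residue 336955/19019.

Denominator factor (α - 3): pole of order 1 at 3, modulus 3.
Denominator factor (α - 2/5): pole of order 1 at 2/5, modulus 2/5.
The radius of convergence is the smallest modulus among the singular points: 2/5.
At the order-1 pole 2/5 set g(α) = (α - (2/5))*f(α) = (36*α**2/11 + 39*α/7 - 2/19)/(α - 3).
Simple pole: residue = g(a) at a = 2/5, which is -96812/95095.
At the order-1 pole 3 set g(α) = (α - (3))*f(α) = (36*α**2/11 + 39*α/7 - 2/19)/(α - 2/5).
Simple pole: residue = g(a) at a = 3, which is 336955/19019.
List the singular points by increasing real part (a conjugate pair: the negative imaginary part first).


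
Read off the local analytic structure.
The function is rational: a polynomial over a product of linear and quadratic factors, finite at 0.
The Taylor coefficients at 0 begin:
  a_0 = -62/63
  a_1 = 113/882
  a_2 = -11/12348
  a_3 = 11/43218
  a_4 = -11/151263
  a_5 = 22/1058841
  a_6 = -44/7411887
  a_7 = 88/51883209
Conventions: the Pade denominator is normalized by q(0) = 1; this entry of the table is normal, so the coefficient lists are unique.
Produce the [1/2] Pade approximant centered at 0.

Taylor coefficients needed (read off): a_0 = -62/63, a_1 = 113/882, a_2 = -11/12348, a_3 = 11/43218.
Write the denominator as Q(y) = 1 + q1*y + q2*y^2. Requiring Q*f - P = O(y^4) with deg P <= 1 kills the coefficients of y^2..y^3 in Q*f:
  y^2: a_2 + q1*a_1 + q2*a_0 = 0, i.e. -11/12348 + (113/882)*q1 + (-62/63)*q2 = 0.
  y^3: a_3 + q1*a_2 + q2*a_1 = 0, i.e. 11/43218 + (-11/12348)*q1 + (113/882)*q2 = 0.
Solving this linear system: q1 = -165/18802, q2 = -11/5372.
The numerator is Q*f truncated at degree 1: P0 = a_0 = -62/63; P1 = a_1 + q1*a_0 = 161989/1184526.

The Pade approximant has numerator coefficients [-62/63, 161989/1184526]; denominator coefficients [1, -165/18802, -11/5372].


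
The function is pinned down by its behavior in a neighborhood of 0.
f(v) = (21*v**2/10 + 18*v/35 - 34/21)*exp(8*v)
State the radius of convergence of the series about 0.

The factor exp(8*v) is entire and contributes no finite singular point.
The polynomial part has no poles.
No finite singular points: the Taylor series at 0 converges everywhere.

The radius of convergence is infinite.


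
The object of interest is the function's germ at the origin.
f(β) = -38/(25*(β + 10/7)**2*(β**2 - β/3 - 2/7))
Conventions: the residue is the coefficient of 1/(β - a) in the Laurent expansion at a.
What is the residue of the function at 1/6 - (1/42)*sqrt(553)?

The residue is 1309917/2689600 + (7041153/212478400)*sqrt(553).


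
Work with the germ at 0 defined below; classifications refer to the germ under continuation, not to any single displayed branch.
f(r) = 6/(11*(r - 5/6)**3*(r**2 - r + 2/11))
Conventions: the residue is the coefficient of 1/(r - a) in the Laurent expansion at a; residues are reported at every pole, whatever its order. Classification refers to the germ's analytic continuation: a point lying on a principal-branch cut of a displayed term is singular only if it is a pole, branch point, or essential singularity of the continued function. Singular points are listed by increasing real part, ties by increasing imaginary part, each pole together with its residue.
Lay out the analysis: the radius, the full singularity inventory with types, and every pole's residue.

Denominator factor (r - 5/6)^3: pole of order 3 at 5/6, modulus 5/6.
Denominator factor (r**2 - r + 2/11): discriminant 3/11, real irrational roots 1/2 + (1/22)*sqrt(33) and 1/2 - (1/22)*sqrt(33); poles of order 1, moduli 1/2 + (1/22)*sqrt(33) and 1/2 - (1/22)*sqrt(33).
The radius of convergence is the smallest modulus among the singular points: 1/2 - (1/22)*sqrt(33).
The factor r**2 - r + 2/11 splits as (r - a)(r - a') with a = 1/2 - (1/22)*sqrt(33), a' = 1/2 + (1/22)*sqrt(33). At the order-1 pole a set g(r) = (r - a)*f(r) = [6/(11*(r - 5/6)**3)] / (r - a').
Simple pole: residue = g(a) at a = 1/2 - (1/22)*sqrt(33), which is -6800112/4913 + (1188000/4913)*sqrt(33).
The factor r**2 - r + 2/11 splits as (r - a)(r - a') with a = 1/2 + (1/22)*sqrt(33), a' = 1/2 - (1/22)*sqrt(33). At the order-1 pole a set g(r) = (r - a)*f(r) = [6/(11*(r - 5/6)**3)] / (r - a').
Simple pole: residue = g(a) at a = 1/2 + (1/22)*sqrt(33), which is -6800112/4913 - (1188000/4913)*sqrt(33).
At the order-3 pole 5/6 set g(r) = (r - (5/6))^3*f(r) = 6/(11*(r**2 - r + 2/11)).
Order-3 pole: residue = g''(a)/2; g''(5/6) = 27200448/4913, so the residue is 13600224/4913.
List the singular points by increasing real part (a conjugate pair: the negative imaginary part first).

Radius of convergence at 0: 1/2 - (1/22)*sqrt(33).
At 1/2 - (1/22)*sqrt(33): a pole of order 1; residue -6800112/4913 + (1188000/4913)*sqrt(33).
At 1/2 + (1/22)*sqrt(33): a pole of order 1; residue -6800112/4913 - (1188000/4913)*sqrt(33).
At 5/6: a pole of order 3; residue 13600224/4913.


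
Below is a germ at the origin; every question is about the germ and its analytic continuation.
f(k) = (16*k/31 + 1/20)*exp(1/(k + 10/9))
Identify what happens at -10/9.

The exponent 1/(k - (-10/9)) has a pole at -10/9, so exp(1/(k - (-10/9))) takes every nonzero value near it: an essential singularity (not a pole of any order).

The point is an essential singularity.


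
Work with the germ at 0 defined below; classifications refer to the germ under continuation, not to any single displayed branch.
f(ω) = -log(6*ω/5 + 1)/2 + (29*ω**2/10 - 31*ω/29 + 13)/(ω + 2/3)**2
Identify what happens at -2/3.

The point is a pole of order 2.

The denominator factor ω + 2/3 vanishes at -2/3 and appears to the power 2; the numerator there equals 19577/1305, nonzero, and no other factor vanishes.
The branch terms are analytic at this point.
Hence a pole whose order is the multiplicity, 2.


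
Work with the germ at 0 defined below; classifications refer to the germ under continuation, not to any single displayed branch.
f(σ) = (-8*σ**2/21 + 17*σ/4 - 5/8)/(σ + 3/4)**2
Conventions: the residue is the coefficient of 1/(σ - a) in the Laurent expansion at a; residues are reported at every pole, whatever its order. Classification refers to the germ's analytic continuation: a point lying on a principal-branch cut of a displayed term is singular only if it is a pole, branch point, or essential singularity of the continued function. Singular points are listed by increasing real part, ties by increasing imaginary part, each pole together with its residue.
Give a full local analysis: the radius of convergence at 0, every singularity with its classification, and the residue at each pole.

Radius of convergence at 0: 3/4.
At -3/4: a pole of order 2; residue 135/28.

Denominator factor (σ + 3/4)^2: pole of order 2 at -3/4, modulus 3/4.
The radius of convergence is the smallest modulus among the singular points: 3/4.
At the order-2 pole -3/4 set g(σ) = (σ - (-3/4))^2*f(σ) = -8*σ**2/21 + 17*σ/4 - 5/8.
Order-2 pole: residue = g'(a); g'(-3/4) = 135/28, so the residue is 135/28.


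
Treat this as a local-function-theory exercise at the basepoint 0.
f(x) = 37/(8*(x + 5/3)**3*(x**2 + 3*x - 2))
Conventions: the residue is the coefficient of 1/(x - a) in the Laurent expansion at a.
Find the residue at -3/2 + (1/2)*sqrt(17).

The residue is 116883/877952 - (114885/14925184)*sqrt(17).

The factor x**2 + 3*x - 2 splits as (x - a)(x - a') with a = -3/2 + (1/2)*sqrt(17), a' = -3/2 - (1/2)*sqrt(17). At the order-1 pole a set g(x) = (x - a)*f(x) = [37/(8*(x + 5/3)**3)] / (x - a').
Simple pole: residue = g(a) at a = -3/2 + (1/2)*sqrt(17), which is 116883/877952 - (114885/14925184)*sqrt(17).


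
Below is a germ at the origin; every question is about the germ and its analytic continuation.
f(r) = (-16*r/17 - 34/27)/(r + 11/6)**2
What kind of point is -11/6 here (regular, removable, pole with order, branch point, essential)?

The point is a pole of order 2.

The denominator factor r + 11/6 vanishes at -11/6 and appears to the power 2; the numerator there equals 214/459, nonzero, and no other factor vanishes.
Hence a pole whose order is the multiplicity, 2.


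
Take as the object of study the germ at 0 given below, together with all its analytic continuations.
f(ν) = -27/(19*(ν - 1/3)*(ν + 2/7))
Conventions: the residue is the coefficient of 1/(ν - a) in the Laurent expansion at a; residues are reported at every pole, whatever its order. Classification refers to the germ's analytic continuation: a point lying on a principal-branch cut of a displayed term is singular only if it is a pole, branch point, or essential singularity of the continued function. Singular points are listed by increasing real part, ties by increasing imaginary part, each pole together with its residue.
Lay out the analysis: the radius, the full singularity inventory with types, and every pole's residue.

Radius of convergence at 0: 2/7.
At -2/7: a pole of order 1; residue 567/247.
At 1/3: a pole of order 1; residue -567/247.

Denominator factor (ν + 2/7): pole of order 1 at -2/7, modulus 2/7.
Denominator factor (ν - 1/3): pole of order 1 at 1/3, modulus 1/3.
The radius of convergence is the smallest modulus among the singular points: 2/7.
At the order-1 pole -2/7 set g(ν) = (ν - (-2/7))*f(ν) = -27/(19*(ν - 1/3)).
Simple pole: residue = g(a) at a = -2/7, which is 567/247.
At the order-1 pole 1/3 set g(ν) = (ν - (1/3))*f(ν) = -27/(19*(ν + 2/7)).
Simple pole: residue = g(a) at a = 1/3, which is -567/247.
List the singular points by increasing real part (a conjugate pair: the negative imaginary part first).


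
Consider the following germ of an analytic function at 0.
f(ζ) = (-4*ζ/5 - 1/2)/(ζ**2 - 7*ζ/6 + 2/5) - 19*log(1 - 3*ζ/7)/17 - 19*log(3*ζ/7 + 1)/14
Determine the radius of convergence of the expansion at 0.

The radius of convergence is (1/5)*sqrt(10).

Denominator factor (ζ**2 - 7*ζ/6 + 2/5): discriminant -43/180, complex-conjugate roots (7/12) + ((1/60)*sqrt(215))*i and (7/12) - ((1/60)*sqrt(215))*i; poles of order 1, moduli (1/5)*sqrt(10) and (1/5)*sqrt(10).
Branch term (-19/17)*log(1 - ζ/(7/3)): its argument vanishes at ζ = 7/3, a logarithmic branch point, modulus 7/3.
Branch term (-19/14)*log(1 - ζ/(-7/3)): its argument vanishes at ζ = -7/3, a logarithmic branch point, modulus 7/3.
The radius of convergence is the smallest modulus among the singular points: (1/5)*sqrt(10).


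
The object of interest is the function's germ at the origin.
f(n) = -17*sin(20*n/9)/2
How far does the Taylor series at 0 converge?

The radius of convergence is infinite.

The factor -sin(20*n/9) is entire and contributes no finite singular point.
The polynomial part has no poles.
No finite singular points: the Taylor series at 0 converges everywhere.


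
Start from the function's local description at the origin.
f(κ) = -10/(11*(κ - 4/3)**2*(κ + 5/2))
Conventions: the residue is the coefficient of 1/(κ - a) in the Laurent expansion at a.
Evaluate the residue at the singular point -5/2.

The residue is -360/5819.

At the order-1 pole -5/2 set g(κ) = (κ - (-5/2))*f(κ) = -10/(11*(κ - 4/3)**2).
Simple pole: residue = g(a) at a = -5/2, which is -360/5819.


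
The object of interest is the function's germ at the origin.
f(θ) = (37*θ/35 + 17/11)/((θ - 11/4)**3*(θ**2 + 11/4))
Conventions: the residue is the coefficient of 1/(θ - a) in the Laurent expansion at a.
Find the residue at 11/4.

At the order-3 pole 11/4 set g(θ) = (θ - (11/4))^3*f(θ) = (37*θ/35 + 17/11)/(θ**2 + 11/4).
Order-3 pole: residue = g''(a)/2; g''(11/4) = 8261504/157224375, so the residue is 4130752/157224375.

The residue is 4130752/157224375.


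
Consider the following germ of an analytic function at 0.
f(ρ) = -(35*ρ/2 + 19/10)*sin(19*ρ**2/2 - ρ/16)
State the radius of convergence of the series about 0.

The factor -sin(19*ρ**2/2 - ρ/16) is entire and contributes no finite singular point.
The polynomial part has no poles.
No finite singular points: the Taylor series at 0 converges everywhere.

The radius of convergence is infinite.


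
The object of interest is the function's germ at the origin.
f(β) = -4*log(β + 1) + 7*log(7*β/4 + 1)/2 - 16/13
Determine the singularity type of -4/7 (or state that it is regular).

The term (7/2)*log(1 - β/(-4/7)) has argument 1 - -4/7/(-4/7) = 0 at -4/7: a logarithmic (infinitely-sheeted) branch point; the remaining terms are analytic or single-valued there.

The point is a logarithmic branch point.


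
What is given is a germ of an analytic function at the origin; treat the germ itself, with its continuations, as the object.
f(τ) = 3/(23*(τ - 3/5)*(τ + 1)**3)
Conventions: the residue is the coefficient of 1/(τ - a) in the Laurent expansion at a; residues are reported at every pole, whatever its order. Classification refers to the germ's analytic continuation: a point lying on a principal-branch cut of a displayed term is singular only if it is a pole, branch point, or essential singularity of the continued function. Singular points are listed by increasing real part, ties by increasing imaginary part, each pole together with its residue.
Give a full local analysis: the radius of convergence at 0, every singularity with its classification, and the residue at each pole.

Radius of convergence at 0: 3/5.
At -1: a pole of order 3; residue -375/11776.
At 3/5: a pole of order 1; residue 375/11776.

Denominator factor (τ - 3/5): pole of order 1 at 3/5, modulus 3/5.
Denominator factor (τ + 1)^3: pole of order 3 at -1, modulus 1.
The radius of convergence is the smallest modulus among the singular points: 3/5.
At the order-3 pole -1 set g(τ) = (τ - (-1))^3*f(τ) = 3/(23*(τ - 3/5)).
Order-3 pole: residue = g''(a)/2; g''(-1) = -375/5888, so the residue is -375/11776.
At the order-1 pole 3/5 set g(τ) = (τ - (3/5))*f(τ) = 3/(23*(τ + 1)**3).
Simple pole: residue = g(a) at a = 3/5, which is 375/11776.
List the singular points by increasing real part (a conjugate pair: the negative imaginary part first).


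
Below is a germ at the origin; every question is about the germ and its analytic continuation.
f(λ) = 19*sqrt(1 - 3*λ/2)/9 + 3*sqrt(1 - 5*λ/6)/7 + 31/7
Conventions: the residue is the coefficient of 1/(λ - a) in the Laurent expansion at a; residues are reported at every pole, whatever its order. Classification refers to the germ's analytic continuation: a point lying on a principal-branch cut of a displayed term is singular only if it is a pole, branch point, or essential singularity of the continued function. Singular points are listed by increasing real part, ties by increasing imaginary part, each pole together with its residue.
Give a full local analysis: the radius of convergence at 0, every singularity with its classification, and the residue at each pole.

Branch term (3/7)*sqrt(1 - λ/(6/5)): its argument vanishes at λ = 6/5, a square-root branch point, modulus 6/5.
Branch term (19/9)*sqrt(1 - λ/(2/3)): its argument vanishes at λ = 2/3, a square-root branch point, modulus 2/3.
The radius of convergence is the smallest modulus among the singular points: 2/3.
List the singular points by increasing real part (a conjugate pair: the negative imaginary part first).

Radius of convergence at 0: 2/3.
At 2/3: an algebraic (square-root) branch point.
At 6/5: an algebraic (square-root) branch point.


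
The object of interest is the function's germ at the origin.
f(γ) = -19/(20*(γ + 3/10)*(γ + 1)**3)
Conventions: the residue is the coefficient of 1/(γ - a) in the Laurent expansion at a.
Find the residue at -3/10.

The residue is -950/343.

At the order-1 pole -3/10 set g(γ) = (γ - (-3/10))*f(γ) = -19/(20*(γ + 1)**3).
Simple pole: residue = g(a) at a = -3/10, which is -950/343.


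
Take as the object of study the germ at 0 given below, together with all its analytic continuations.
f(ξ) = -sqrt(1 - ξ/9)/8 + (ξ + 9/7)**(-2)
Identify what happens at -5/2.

Denominator factors: ξ + 9/7 = -17/14 at ξ = -5/2 — none vanishes.
Branch term sqrt(1 - ξ/(9)): argument at -5/2 is 23/18, nonzero, so -5/2 is not its branch point (a point on a principal cut is still regular for the continued germ).
So the germ continues analytically to -5/2.

The point is a regular point.


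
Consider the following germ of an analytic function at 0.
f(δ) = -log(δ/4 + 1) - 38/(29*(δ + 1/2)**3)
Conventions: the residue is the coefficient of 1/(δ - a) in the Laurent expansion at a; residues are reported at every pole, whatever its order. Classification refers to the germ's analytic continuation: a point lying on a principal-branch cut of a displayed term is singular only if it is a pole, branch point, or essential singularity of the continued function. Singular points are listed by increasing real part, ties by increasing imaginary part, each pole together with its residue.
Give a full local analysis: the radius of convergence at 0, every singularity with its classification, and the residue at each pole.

Radius of convergence at 0: 1/2.
At -4: a logarithmic branch point.
At -1/2: a pole of order 3; residue 0.

Denominator factor (δ + 1/2)^3: pole of order 3 at -1/2, modulus 1/2.
Branch term (-1)*log(1 - δ/(-4)): its argument vanishes at δ = -4, a logarithmic branch point, modulus 4.
The radius of convergence is the smallest modulus among the singular points: 1/2.
The branch term is analytic at -1/2 and contributes nothing to the residue; only the rational part matters.
At the order-3 pole -1/2 set g(δ) = (δ - (-1/2))^3*(rational part) = -38/29.
Order-3 pole: residue = g''(a)/2; g''(-1/2) = 0, so the residue is 0.
List the singular points by increasing real part (a conjugate pair: the negative imaginary part first).


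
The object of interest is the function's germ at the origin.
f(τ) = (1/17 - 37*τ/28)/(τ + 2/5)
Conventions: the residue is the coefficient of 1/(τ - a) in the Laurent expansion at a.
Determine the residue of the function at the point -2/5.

At the order-1 pole -2/5 set g(τ) = (τ - (-2/5))*f(τ) = 1/17 - 37*τ/28.
Simple pole: residue = g(a) at a = -2/5, which is 699/1190.

The residue is 699/1190.


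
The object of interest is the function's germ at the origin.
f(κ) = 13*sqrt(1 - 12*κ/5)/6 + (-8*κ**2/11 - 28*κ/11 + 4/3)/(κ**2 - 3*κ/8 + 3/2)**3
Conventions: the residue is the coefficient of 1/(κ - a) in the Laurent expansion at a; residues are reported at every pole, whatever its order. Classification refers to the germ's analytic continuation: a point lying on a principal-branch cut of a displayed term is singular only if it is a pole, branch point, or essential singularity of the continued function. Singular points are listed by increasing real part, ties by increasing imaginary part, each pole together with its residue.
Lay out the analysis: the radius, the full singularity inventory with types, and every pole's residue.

Radius of convergence at 0: 5/12.
At (3/16) - ((5/16)*sqrt(15))*i: a pole of order 3; residue ((1028096/116015625)*sqrt(15))*i.
At (3/16) + ((5/16)*sqrt(15))*i: a pole of order 3; residue -((1028096/116015625)*sqrt(15))*i.
At 5/12: an algebraic (square-root) branch point.


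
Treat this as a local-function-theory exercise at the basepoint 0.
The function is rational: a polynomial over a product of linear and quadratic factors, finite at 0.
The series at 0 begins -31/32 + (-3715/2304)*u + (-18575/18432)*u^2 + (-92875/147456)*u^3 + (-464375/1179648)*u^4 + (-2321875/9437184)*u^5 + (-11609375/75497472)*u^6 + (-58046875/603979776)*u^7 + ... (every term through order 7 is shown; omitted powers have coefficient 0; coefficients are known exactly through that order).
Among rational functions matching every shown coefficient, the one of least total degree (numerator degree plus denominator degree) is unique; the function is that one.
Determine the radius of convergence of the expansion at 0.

No rational of total degree below 2 reproduces all 8 coefficients; solving the [1/1] Pade equations on them gives f(u) = (29*u/18 + 31/20)/(u - 8/5), whose expansion matches every shown term.
Denominator factor (u - 8/5): pole of order 1 at 8/5, modulus 8/5.
The radius of convergence is the smallest modulus among the singular points: 8/5.

The radius of convergence is 8/5.


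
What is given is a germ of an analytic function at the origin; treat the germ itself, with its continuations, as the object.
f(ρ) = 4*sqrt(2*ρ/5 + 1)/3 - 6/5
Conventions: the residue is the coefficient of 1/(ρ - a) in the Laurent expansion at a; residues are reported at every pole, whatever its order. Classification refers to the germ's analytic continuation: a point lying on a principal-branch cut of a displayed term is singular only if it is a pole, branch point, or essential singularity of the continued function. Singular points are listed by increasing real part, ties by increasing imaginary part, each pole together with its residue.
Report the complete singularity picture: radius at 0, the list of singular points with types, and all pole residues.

Branch term (4/3)*sqrt(1 - ρ/(-5/2)): its argument vanishes at ρ = -5/2, a square-root branch point, modulus 5/2.
The radius of convergence is the smallest modulus among the singular points: 5/2.

Radius of convergence at 0: 5/2.
At -5/2: an algebraic (square-root) branch point.


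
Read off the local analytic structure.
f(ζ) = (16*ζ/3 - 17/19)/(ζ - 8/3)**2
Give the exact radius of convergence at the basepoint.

The radius of convergence is 8/3.

Denominator factor (ζ - 8/3)^2: pole of order 2 at 8/3, modulus 8/3.
The radius of convergence is the smallest modulus among the singular points: 8/3.


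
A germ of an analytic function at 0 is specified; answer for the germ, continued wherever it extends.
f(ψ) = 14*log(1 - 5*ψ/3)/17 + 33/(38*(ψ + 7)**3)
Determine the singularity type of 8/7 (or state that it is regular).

Denominator factors: ψ + 7 = 57/7 at ψ = 8/7 — none vanishes.
Branch term log(1 - ψ/(3/5)): argument at 8/7 is -19/21, nonzero, so 8/7 is not its branch point (a point on a principal cut is still regular for the continued germ).
So the germ continues analytically to 8/7.

The point is a regular point.


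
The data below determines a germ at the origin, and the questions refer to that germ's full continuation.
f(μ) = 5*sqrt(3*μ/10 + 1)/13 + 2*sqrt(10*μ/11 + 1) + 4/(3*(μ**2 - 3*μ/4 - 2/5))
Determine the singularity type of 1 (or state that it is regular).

The point is a regular point.

Denominator factors: μ**2 - 3*μ/4 - 2/5 = -3/20 at μ = 1 — none vanishes.
Branch term sqrt(1 - μ/(-11/10)): argument at 1 is 21/11, nonzero, so 1 is not its branch point (a point on a principal cut is still regular for the continued germ).
Branch term sqrt(1 - μ/(-10/3)): argument at 1 is 13/10, nonzero, so 1 is not its branch point (a point on a principal cut is still regular for the continued germ).
So the germ continues analytically to 1.


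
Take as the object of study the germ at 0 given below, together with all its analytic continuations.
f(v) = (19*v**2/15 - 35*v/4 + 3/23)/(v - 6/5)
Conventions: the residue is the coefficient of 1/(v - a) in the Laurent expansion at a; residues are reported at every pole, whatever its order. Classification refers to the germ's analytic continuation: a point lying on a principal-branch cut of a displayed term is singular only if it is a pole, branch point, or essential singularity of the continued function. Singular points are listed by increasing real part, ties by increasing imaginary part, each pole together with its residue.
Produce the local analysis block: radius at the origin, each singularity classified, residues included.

Radius of convergence at 0: 6/5.
At 6/5: a pole of order 1; residue -49137/5750.

Denominator factor (v - 6/5): pole of order 1 at 6/5, modulus 6/5.
The radius of convergence is the smallest modulus among the singular points: 6/5.
At the order-1 pole 6/5 set g(v) = (v - (6/5))*f(v) = 19*v**2/15 - 35*v/4 + 3/23.
Simple pole: residue = g(a) at a = 6/5, which is -49137/5750.


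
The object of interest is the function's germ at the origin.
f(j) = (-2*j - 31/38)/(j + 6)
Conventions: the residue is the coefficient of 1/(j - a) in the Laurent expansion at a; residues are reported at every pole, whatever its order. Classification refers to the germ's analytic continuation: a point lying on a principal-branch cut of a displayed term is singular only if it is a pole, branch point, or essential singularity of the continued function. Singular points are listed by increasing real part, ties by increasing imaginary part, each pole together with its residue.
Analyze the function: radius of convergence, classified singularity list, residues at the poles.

Radius of convergence at 0: 6.
At -6: a pole of order 1; residue 425/38.

Denominator factor (j + 6): pole of order 1 at -6, modulus 6.
The radius of convergence is the smallest modulus among the singular points: 6.
At the order-1 pole -6 set g(j) = (j - (-6))*f(j) = -2*j - 31/38.
Simple pole: residue = g(a) at a = -6, which is 425/38.


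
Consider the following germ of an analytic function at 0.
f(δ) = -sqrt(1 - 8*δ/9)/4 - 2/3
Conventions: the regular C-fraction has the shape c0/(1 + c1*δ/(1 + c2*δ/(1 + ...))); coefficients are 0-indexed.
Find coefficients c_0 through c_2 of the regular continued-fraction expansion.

Taylor coefficients (expand at 0): a_0 = -11/12, a_1 = 1/9, a_2 = 2/81.
c0 = a_0 = -11/12. Peel one level at a time: if S = 1 + c*δ/S' with S'(0) = 1, then c is the δ-coefficient of S and S' = c*δ/(S - 1).
S_1 = c0/f = 1 + (4/33)*δ + (136/3267)*δ^2 + ...; c1 = 4/33.
S_2 = c1*δ/(S_1 - 1) = 1 + (-34/99)*δ + ...; c2 = -34/99.

The regular C-fraction coefficients are [-11/12, 4/33, -34/99].


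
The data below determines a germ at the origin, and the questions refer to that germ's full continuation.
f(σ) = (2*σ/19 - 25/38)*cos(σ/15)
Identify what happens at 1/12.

There is no denominator, hence no pole anywhere.
The factor cos(σ/15) is entire.
So the germ continues analytically to 1/12.

The point is a regular point.


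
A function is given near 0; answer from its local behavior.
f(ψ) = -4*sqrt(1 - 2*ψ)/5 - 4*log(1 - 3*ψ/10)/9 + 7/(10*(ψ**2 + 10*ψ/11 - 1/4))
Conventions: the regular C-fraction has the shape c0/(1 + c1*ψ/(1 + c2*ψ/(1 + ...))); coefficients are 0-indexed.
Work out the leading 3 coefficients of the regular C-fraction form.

Taylor coefficients (expand at 0): a_0 = -18/5, a_1 = -1526/165, a_2 = -289219/6050.
c0 = a_0 = -18/5. Peel one level at a time: if S = 1 + c*ψ/S' with S'(0) = 1, then c is the ψ-coefficient of S and S' = c*ψ/(S - 1).
S_1 = c0/f = 1 + (-763/297)*ψ + (-11783359/1764180)*ψ^2 + ...; c1 = -763/297.
S_2 = c1*ψ/(S_1 - 1) = 1 + (-1683337/647460)*ψ + ...; c2 = -1683337/647460.

The regular C-fraction coefficients are [-18/5, -763/297, -1683337/647460].


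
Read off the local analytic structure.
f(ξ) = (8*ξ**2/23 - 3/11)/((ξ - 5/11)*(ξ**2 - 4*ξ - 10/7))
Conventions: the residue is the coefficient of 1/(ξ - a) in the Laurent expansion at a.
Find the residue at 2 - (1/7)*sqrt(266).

The factor ξ**2 - 4*ξ - 10/7 splits as (ξ - a)(ξ - a') with a = 2 - (1/7)*sqrt(266), a' = 2 + (1/7)*sqrt(266). At the order-1 pole a set g(ξ) = (ξ - a)*f(ξ) = [(8*ξ**2/23 - 3/11)/(ξ - 5/11)] / (ξ - a').
Simple pole: residue = g(a) at a = 2 - (1/7)*sqrt(266), which is 16687/118450 - (56611/4501100)*sqrt(266).

The residue is 16687/118450 - (56611/4501100)*sqrt(266).


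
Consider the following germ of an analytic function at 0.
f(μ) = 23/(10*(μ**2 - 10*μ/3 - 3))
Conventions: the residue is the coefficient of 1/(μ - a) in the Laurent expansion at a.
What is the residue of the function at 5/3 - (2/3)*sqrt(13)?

The factor μ**2 - 10*μ/3 - 3 splits as (μ - a)(μ - a') with a = 5/3 - (2/3)*sqrt(13), a' = 5/3 + (2/3)*sqrt(13). At the order-1 pole a set g(μ) = (μ - a)*f(μ) = [23/10] / (μ - a').
Simple pole: residue = g(a) at a = 5/3 - (2/3)*sqrt(13), which is -(69/520)*sqrt(13).

The residue is -(69/520)*sqrt(13).


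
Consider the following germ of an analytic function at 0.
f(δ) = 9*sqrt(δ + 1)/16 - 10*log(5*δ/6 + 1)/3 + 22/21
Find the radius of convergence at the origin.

The radius of convergence is 1.

Branch term (-10/3)*log(1 - δ/(-6/5)): its argument vanishes at δ = -6/5, a logarithmic branch point, modulus 6/5.
Branch term (9/16)*sqrt(1 - δ/(-1)): its argument vanishes at δ = -1, a square-root branch point, modulus 1.
The radius of convergence is the smallest modulus among the singular points: 1.


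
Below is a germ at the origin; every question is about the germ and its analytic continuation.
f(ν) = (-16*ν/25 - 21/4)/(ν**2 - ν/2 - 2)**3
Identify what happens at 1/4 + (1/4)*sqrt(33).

The point is a pole of order 3.

The denominator factor ν**2 - ν/2 - 2 vanishes at 1/4 + (1/4)*sqrt(33) and appears to the power 3; the numerator there equals -541/100 - (4/25)*sqrt(33), nonzero, and no other factor vanishes.
Hence a pole whose order is the multiplicity, 3.


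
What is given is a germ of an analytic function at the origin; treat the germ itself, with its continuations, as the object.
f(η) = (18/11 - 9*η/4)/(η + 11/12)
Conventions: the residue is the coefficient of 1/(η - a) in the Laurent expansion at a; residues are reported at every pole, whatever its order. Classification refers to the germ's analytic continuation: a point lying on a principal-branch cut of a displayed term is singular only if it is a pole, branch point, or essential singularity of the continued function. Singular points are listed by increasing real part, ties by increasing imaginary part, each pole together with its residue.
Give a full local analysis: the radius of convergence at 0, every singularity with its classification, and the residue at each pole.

Denominator factor (η + 11/12): pole of order 1 at -11/12, modulus 11/12.
The radius of convergence is the smallest modulus among the singular points: 11/12.
At the order-1 pole -11/12 set g(η) = (η - (-11/12))*f(η) = 18/11 - 9*η/4.
Simple pole: residue = g(a) at a = -11/12, which is 651/176.

Radius of convergence at 0: 11/12.
At -11/12: a pole of order 1; residue 651/176.


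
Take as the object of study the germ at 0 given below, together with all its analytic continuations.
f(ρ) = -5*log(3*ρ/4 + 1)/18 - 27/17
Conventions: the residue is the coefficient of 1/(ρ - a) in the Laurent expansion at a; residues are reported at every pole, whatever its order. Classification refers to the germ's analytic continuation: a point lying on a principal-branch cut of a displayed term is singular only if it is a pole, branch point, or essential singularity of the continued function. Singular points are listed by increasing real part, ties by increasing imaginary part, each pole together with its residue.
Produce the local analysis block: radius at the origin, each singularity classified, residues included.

Branch term (-5/18)*log(1 - ρ/(-4/3)): its argument vanishes at ρ = -4/3, a logarithmic branch point, modulus 4/3.
The radius of convergence is the smallest modulus among the singular points: 4/3.

Radius of convergence at 0: 4/3.
At -4/3: a logarithmic branch point.


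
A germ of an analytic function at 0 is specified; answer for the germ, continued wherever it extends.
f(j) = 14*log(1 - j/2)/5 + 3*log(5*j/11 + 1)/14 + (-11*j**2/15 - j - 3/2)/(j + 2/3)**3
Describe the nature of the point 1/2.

The point is a regular point.

Denominator factors: j + 2/3 = 7/6 at j = 1/2 — none vanishes.
Branch term log(1 - j/(-11/5)): argument at 1/2 is 27/22, nonzero, so 1/2 is not its branch point (a point on a principal cut is still regular for the continued germ).
Branch term log(1 - j/(2)): argument at 1/2 is 3/4, nonzero, so 1/2 is not its branch point (a point on a principal cut is still regular for the continued germ).
So the germ continues analytically to 1/2.


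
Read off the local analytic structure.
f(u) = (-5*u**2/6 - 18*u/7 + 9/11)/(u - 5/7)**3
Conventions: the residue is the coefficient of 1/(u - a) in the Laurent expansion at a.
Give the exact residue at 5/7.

At the order-3 pole 5/7 set g(u) = (u - (5/7))^3*f(u) = -5*u**2/6 - 18*u/7 + 9/11.
Order-3 pole: residue = g''(a)/2; g''(5/7) = -5/3, so the residue is -5/6.

The residue is -5/6.


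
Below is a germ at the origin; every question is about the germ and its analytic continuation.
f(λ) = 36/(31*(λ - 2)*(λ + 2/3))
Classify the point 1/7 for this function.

The point is a regular point.

Denominator factors: λ + 2/3 = 17/21 at λ = 1/7; λ - 2 = -13/7 at λ = 1/7 — none vanishes.
So the germ continues analytically to 1/7.


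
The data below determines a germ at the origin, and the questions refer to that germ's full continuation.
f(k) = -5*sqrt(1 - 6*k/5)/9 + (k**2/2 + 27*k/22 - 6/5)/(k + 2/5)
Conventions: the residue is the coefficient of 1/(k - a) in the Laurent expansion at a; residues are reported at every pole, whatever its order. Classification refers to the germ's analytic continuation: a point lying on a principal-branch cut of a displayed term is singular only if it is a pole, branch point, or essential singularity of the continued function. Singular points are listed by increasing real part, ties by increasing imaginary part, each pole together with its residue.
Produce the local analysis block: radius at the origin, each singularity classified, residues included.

Denominator factor (k + 2/5): pole of order 1 at -2/5, modulus 2/5.
Branch term (-5/9)*sqrt(1 - k/(5/6)): its argument vanishes at k = 5/6, a square-root branch point, modulus 5/6.
The radius of convergence is the smallest modulus among the singular points: 2/5.
The branch term is analytic at -2/5 and contributes nothing to the residue; only the rational part matters.
At the order-1 pole -2/5 set g(k) = (k - (-2/5))*(rational part) = k**2/2 + 27*k/22 - 6/5.
Simple pole: residue = g(a) at a = -2/5, which is -443/275.
List the singular points by increasing real part (a conjugate pair: the negative imaginary part first).

Radius of convergence at 0: 2/5.
At -2/5: a pole of order 1; residue -443/275.
At 5/6: an algebraic (square-root) branch point.


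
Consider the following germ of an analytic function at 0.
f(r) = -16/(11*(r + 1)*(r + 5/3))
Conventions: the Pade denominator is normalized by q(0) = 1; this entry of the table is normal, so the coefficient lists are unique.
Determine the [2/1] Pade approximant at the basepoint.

Taylor coefficients needed (expand at 0): a_0 = -48/55, a_1 = 384/275, a_2 = -2352/1375, a_3 = 13056/6875.
Write the denominator as Q(r) = 1 + q1*r. Requiring Q*f - P = O(r^4) with deg P <= 2 kills the coefficients of r^3..r^3 in Q*f:
  r^3: a_3 + q1*a_2 = 0, i.e. 13056/6875 + (-2352/1375)*q1 = 0.
Solving this linear system: q1 = 272/245.
The numerator is Q*f truncated at degree 2: P0 = a_0 = -48/55; P1 = a_1 + q1*a_0 = 1152/2695; P2 = a_2 + q1*a_1 = -432/2695.

The Pade approximant has numerator coefficients [-48/55, 1152/2695, -432/2695]; denominator coefficients [1, 272/245].


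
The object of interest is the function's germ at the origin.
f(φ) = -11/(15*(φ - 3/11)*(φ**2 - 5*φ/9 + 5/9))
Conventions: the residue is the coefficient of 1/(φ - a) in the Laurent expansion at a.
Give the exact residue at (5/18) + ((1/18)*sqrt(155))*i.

The residue is (3993/5210) + ((363/807550)*sqrt(155))*i.

The factor φ**2 - 5*φ/9 + 5/9 splits as (φ - a)(φ - a') with a = (5/18) + ((1/18)*sqrt(155))*i, a' = (5/18) - ((1/18)*sqrt(155))*i. At the order-1 pole a set g(φ) = (φ - a)*f(φ) = [-11/(15*(φ - 3/11))] / (φ - a').
Simple pole: residue = g(a) at a = (5/18) + ((1/18)*sqrt(155))*i, which is (3993/5210) + ((363/807550)*sqrt(155))*i.


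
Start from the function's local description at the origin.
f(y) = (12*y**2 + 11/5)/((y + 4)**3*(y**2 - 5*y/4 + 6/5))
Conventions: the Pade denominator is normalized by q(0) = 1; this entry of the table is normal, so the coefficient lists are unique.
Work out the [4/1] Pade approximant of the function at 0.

The Pade approximant has numerator coefficients [11/384, -427293251/6945722880, 1825946119/13891445760, -18937385723/55565783040, -9558139975/88905252864]; denominator coefficients [1, -264722731/108526920].

Taylor coefficients needed (expand at 0): a_0 = 11/384, a_1 = 77/9216, a_2 = 33581/221184, a_3 = 156725/5308416, a_4 = -4521955/127401984, a_5 = -264722731/3057647616.
Write the denominator as Q(y) = 1 + q1*y. Requiring Q*f - P = O(y^6) with deg P <= 4 kills the coefficients of y^5..y^5 in Q*f:
  y^5: a_5 + q1*a_4 = 0, i.e. -264722731/3057647616 + (-4521955/127401984)*q1 = 0.
Solving this linear system: q1 = -264722731/108526920.
The numerator is Q*f truncated at degree 4: P0 = a_0 = 11/384; P1 = a_1 + q1*a_0 = -427293251/6945722880; P2 = a_2 + q1*a_1 = 1825946119/13891445760; P3 = a_3 + q1*a_2 = -18937385723/55565783040; P4 = a_4 + q1*a_3 = -9558139975/88905252864.
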